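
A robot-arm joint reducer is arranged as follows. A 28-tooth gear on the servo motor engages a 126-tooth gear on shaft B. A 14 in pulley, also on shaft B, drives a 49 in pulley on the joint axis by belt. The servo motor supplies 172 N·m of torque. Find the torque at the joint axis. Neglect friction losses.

2709 N·m

gear mesh 126/28 = 4.5 → τ = 172·4.5 = 774 N·m
belt 49/14 = 3.5 → τ = 774·3.5 = 2709 N·m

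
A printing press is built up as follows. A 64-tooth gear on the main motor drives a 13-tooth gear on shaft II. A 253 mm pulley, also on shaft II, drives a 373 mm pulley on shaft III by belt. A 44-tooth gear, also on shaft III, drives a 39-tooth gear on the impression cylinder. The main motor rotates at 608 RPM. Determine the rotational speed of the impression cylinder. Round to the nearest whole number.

gear mesh 13/64 = 0.20312 → 608/0.20312 = 2993.2 RPM
belt 373/253 = 1.4743 → 2993.2/1.4743 = 2030.3 RPM
gear mesh 39/44 = 0.88636 → 2030.3/0.88636 = 2290.6 RPM

2291 RPM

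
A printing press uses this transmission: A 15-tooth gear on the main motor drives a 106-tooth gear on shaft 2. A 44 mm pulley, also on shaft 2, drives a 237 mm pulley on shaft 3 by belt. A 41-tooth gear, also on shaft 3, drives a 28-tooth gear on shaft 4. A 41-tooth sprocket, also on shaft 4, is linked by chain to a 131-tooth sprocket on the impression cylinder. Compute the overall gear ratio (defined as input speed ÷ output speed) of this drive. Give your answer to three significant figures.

Each stage contributes driven/driver: gear mesh 106/15 = 7.0667, belt 237/44 = 5.3864, gear mesh 28/41 = 0.68293, chain 131/41 = 3.1951.
Overall: 7.0667 × 5.3864 × 0.68293 × 3.1951 = 83.056.

83.1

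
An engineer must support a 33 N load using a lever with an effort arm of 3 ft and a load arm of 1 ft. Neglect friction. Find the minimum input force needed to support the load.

Lever MA = effort arm / load arm = 3/1 = 3.
Effort = load / MA = 33 / 3 = 11 N.

11 N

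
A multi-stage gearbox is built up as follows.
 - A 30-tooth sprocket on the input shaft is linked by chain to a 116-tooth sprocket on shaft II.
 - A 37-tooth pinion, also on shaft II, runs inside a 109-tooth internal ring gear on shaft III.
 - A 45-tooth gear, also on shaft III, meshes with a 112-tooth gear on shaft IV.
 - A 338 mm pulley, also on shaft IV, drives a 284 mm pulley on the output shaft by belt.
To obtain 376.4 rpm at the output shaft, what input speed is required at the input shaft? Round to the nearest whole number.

8966 rpm

Overall ratio R = 3.8667 × 2.9459 × 2.4889 × 0.84024 = 23.821.
Required input speed = output speed × R = 376.4 × 23.821 = 8966.4 rpm.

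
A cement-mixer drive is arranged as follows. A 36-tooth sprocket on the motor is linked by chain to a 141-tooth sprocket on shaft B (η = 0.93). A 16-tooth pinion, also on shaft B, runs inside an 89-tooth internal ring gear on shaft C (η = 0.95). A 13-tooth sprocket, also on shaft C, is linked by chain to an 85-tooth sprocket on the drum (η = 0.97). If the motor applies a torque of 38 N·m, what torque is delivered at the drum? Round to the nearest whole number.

4639 N·m

Chain: ratio = 141/36 = 3.9167; torque at shaft B = 38 × 3.9167 × 0.93 = 138.41 N·m.
Internal gear: ratio = 89/16 = 5.5625; torque at shaft C = 138.41 × 5.5625 × 0.95 = 731.44 N·m.
Chain: ratio = 85/13 = 6.5385; torque at the drum = 731.44 × 6.5385 × 0.97 = 4639 N·m.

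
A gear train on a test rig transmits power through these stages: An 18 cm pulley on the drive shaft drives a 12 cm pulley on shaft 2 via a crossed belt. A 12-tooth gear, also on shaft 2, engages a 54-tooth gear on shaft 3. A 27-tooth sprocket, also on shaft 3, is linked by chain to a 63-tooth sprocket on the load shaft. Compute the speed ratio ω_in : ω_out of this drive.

Each stage contributes driven/driver: belt 12/18 = 0.66667, gear mesh 54/12 = 4.5, chain 63/27 = 2.3333.
Overall: 0.66667 × 4.5 × 2.3333 = 7.

7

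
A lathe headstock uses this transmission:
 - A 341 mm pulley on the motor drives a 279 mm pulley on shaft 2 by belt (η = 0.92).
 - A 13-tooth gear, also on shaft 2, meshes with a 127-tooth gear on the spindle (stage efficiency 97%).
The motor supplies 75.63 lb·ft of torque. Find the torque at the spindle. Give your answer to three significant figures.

539 lb·ft

Belt: ratio = 279/341 = 0.81818; torque at shaft 2 = 75.63 × 0.81818 × 0.92 = 56.929 lb·ft.
Gear mesh: ratio = 127/13 = 9.7692; torque at the spindle = 56.929 × 9.7692 × 0.97 = 539.47 lb·ft.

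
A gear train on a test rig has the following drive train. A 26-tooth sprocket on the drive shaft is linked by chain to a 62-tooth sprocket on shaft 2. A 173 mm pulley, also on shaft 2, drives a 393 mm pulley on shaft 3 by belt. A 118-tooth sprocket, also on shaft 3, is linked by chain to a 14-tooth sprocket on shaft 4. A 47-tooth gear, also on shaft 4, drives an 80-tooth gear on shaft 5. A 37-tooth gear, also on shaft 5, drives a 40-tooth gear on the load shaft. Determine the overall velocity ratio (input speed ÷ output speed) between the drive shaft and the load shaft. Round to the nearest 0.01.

Each stage contributes driven/driver: chain 62/26 = 2.3846, belt 393/173 = 2.2717, chain 14/118 = 0.11864, gear mesh 80/47 = 1.7021, gear mesh 40/37 = 1.0811.
Overall: 2.3846 × 2.2717 × 0.11864 × 1.7021 × 1.0811 = 1.1827.

1.18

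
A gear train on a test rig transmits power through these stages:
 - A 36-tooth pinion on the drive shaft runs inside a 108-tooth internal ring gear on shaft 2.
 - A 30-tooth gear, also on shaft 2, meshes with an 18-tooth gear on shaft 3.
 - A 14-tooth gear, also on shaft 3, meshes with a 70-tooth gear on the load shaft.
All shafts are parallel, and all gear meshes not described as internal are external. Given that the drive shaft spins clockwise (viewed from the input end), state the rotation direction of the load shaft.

clockwise

the drive shaft → shaft 2: internal mesh, same direction → CW.
shaft 2 → shaft 3: external mesh, 1 reversal → CCW.
shaft 3 → the load shaft: external mesh, 1 reversal → CW.
2 reversals in total — an even number — so the load shaft turns the same way as the drive shaft.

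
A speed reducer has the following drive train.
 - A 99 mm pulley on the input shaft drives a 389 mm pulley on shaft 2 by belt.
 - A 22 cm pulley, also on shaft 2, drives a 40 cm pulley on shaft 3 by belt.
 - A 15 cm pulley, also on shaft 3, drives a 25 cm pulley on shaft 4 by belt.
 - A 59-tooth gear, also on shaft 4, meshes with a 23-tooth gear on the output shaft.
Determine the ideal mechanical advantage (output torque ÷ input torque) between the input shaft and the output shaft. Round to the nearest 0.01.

4.64

Each stage contributes driven/driver: belt 389/99 = 3.9293, belt 40/22 = 1.8182, belt 25/15 = 1.6667, gear mesh 23/59 = 0.38983.
Overall: 3.9293 × 1.8182 × 1.6667 × 0.38983 = 4.6417.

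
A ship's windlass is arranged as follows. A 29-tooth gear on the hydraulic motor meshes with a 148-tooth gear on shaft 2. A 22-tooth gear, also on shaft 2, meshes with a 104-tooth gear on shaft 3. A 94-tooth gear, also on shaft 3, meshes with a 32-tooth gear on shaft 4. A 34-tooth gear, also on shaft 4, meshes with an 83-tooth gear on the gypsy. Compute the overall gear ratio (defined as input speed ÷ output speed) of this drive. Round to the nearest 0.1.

Each stage contributes driven/driver: gear mesh 148/29 = 5.1034, gear mesh 104/22 = 4.7273, gear mesh 32/94 = 0.34043, gear mesh 83/34 = 2.4412.
Overall: 5.1034 × 4.7273 × 0.34043 × 2.4412 = 20.049.

20.0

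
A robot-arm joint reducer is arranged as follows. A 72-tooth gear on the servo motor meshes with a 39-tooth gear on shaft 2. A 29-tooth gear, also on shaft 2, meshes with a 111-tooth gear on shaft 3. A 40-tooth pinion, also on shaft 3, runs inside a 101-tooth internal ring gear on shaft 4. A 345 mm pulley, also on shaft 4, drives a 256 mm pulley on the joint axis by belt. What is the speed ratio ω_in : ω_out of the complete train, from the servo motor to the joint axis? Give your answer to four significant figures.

Each stage contributes driven/driver: gear mesh 39/72 = 0.54167, gear mesh 111/29 = 3.8276, internal gear 101/40 = 2.525, belt 256/345 = 0.74203.
Overall: 0.54167 × 3.8276 × 2.525 × 0.74203 = 3.8845.

3.885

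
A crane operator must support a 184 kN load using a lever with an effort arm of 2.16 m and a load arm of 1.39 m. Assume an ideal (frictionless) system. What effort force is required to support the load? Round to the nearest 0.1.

118.4 kN

Lever MA = effort arm / load arm = 2.16/1.39 = 1.554.
Effort = load / MA = 184 / 1.554 = 118.41 kN.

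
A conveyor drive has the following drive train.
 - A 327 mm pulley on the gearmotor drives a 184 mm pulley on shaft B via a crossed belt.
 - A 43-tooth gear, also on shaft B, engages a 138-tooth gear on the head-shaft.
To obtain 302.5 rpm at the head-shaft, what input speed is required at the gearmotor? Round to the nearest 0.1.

Overall ratio R = 0.56269 × 3.2093 = 1.8058.
Required input speed = output speed × R = 302.5 × 1.8058 = 546.27 rpm.

546.3 rpm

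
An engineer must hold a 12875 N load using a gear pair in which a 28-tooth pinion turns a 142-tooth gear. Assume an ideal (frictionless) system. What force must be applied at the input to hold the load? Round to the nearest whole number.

Gear pair MA = 142/28 = 5.0714.
Effort = load / MA = 12875 / 5.0714 = 2538.7 N.

2539 N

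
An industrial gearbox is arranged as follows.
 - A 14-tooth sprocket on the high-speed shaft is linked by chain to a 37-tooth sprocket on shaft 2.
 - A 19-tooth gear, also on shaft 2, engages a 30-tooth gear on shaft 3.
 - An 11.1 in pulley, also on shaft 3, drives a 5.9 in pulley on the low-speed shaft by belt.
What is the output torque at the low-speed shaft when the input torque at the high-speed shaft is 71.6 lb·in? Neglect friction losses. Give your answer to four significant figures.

After the chain (37/14): 71.6 × 2.6429 = 189.23 lb·in
After the gear mesh (30/19): 189.23 × 1.5789 = 298.78 lb·in
After the belt (5.9/11.1): 298.78 × 0.53153 = 158.81 lb·in

158.8 lb·in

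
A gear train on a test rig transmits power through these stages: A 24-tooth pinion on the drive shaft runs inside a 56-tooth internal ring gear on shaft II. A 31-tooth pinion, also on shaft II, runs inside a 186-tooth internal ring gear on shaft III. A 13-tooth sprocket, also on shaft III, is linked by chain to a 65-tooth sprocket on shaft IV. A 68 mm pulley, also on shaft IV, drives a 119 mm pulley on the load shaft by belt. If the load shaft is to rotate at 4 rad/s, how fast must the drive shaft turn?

490 rad/s

Overall ratio R = 2.3333 × 6 × 5 × 1.75 = 122.5.
Required input speed = output speed × R = 4 × 122.5 = 490 rad/s.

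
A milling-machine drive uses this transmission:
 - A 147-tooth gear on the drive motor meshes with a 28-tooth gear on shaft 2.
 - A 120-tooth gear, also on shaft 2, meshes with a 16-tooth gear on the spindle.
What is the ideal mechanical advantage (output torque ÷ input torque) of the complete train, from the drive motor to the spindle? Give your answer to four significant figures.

0.02540

Each stage contributes driven/driver: gear mesh 28/147 = 0.19048, gear mesh 16/120 = 0.13333.
Overall: 0.19048 × 0.13333 = 0.025397.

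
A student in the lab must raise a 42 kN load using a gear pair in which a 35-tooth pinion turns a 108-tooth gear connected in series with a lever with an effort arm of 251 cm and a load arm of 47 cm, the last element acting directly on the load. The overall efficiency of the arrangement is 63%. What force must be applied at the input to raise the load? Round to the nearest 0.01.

Gear pair MA = 108/35 = 3.0857.
Lever MA = effort arm / load arm = 251/47 = 5.3404.
Combined ideal MA = 3.0857 × 5.3404 = 16.479.
Actual MA = 16.479 × 0.63 = 10.382.
Effort = load / actual MA = 42 / 10.382 = 4.0455 kN.

4.05 kN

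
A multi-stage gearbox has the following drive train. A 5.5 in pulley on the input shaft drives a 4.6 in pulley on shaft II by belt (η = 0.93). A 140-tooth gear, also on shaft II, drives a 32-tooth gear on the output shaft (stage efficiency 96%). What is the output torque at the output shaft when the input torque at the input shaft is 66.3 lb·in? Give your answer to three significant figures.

belt 4.6/5.5 = 0.83636 → τ = 66.3·0.83636·0.93 = 51.569 lb·in
gear mesh 32/140 = 0.22857 → τ = 51.569·0.22857·0.96 = 11.316 lb·in

11.3 lb·in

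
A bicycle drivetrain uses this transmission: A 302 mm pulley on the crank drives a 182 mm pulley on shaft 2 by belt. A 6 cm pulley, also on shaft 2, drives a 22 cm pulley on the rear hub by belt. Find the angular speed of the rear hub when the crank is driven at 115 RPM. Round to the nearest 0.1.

52.0 RPM

the crank → shaft 2 (belt, 182/302): 115 ÷ 0.60265 = 190.82 RPM
shaft 2 → the rear hub (belt, 22/6): 190.82 ÷ 3.6667 = 52.043 RPM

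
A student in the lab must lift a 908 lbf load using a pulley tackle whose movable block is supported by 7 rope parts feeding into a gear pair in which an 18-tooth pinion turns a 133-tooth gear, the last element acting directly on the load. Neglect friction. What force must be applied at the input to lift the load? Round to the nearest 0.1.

17.6 lbf

Block-and-tackle MA = number of supporting rope parts = 7.
Gear pair MA = 133/18 = 7.3889.
Combined ideal MA = 7 × 7.3889 = 51.722.
Effort = load / MA = 908 / 51.722 = 17.555 lbf.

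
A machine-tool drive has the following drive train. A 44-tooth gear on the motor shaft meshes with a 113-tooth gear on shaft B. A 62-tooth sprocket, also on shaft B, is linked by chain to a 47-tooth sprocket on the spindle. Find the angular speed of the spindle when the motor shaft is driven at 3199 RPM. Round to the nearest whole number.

the motor shaft → shaft B (gear mesh, 113/44): 3199 ÷ 2.5682 = 1245.6 RPM
shaft B → the spindle (chain, 47/62): 1245.6 ÷ 0.75806 = 1643.2 RPM

1643 RPM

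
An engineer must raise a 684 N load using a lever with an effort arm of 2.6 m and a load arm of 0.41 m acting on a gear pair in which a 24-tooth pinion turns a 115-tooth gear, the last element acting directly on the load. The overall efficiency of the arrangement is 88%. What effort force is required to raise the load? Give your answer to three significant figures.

25.6 N

Lever MA = effort arm / load arm = 2.6/0.41 = 6.3415.
Gear pair MA = 115/24 = 4.7917.
Combined ideal MA = 6.3415 × 4.7917 = 30.386.
Actual MA = 30.386 × 0.88 = 26.74.
Effort = load / actual MA = 684 / 26.74 = 25.58 N.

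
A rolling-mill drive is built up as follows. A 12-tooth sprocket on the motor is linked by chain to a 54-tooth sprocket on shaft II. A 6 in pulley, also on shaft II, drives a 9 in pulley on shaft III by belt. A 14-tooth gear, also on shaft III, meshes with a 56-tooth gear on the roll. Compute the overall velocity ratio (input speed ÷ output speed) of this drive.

Each stage contributes driven/driver: chain 54/12 = 4.5, belt 9/6 = 1.5, gear mesh 56/14 = 4.
Overall: 4.5 × 1.5 × 4 = 27.

27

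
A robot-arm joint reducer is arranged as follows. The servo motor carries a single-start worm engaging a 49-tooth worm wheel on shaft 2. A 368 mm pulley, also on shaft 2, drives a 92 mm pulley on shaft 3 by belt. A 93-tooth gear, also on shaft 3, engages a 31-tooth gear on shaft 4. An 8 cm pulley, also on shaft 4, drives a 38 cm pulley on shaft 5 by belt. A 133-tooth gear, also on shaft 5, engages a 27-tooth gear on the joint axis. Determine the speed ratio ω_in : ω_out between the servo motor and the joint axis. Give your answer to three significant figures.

Each stage contributes driven/driver: worm 49/1 = 49, belt 92/368 = 0.25, gear mesh 31/93 = 0.33333, belt 38/8 = 4.75, gear mesh 27/133 = 0.20301.
Overall: 49 × 0.25 × 0.33333 × 4.75 × 0.20301 = 3.9375.

3.94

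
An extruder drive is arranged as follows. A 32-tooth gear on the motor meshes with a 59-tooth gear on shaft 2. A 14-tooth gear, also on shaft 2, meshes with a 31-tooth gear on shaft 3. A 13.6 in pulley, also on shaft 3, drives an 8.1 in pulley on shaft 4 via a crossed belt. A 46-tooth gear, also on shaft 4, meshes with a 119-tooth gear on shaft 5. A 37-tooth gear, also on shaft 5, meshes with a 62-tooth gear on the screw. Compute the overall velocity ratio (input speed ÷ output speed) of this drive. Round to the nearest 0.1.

Each stage contributes driven/driver: gear mesh 59/32 = 1.8438, gear mesh 31/14 = 2.2143, belt 8.1/13.6 = 0.59559, gear mesh 119/46 = 2.587, gear mesh 62/37 = 1.6757.
Overall: 1.8438 × 2.2143 × 0.59559 × 2.587 × 1.6757 = 10.54.

10.5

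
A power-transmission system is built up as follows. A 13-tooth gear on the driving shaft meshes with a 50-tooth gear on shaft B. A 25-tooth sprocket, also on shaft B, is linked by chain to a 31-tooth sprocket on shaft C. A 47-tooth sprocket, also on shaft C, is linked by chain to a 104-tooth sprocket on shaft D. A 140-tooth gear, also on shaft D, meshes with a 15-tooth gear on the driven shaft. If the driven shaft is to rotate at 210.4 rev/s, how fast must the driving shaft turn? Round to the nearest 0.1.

Overall ratio R = 3.8462 × 1.24 × 2.2128 × 0.10714 = 1.1307.
Required input speed = output speed × R = 210.4 × 1.1307 = 237.9 rev/s.

237.9 rev/s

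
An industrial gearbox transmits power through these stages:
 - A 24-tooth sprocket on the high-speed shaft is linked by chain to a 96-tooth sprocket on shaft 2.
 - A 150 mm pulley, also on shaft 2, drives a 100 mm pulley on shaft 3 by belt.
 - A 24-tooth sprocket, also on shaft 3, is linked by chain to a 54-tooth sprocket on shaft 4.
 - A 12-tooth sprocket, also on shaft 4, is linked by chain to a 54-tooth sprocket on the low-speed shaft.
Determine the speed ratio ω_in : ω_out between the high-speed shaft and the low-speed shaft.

Each stage contributes driven/driver: chain 96/24 = 4, belt 100/150 = 0.66667, chain 54/24 = 2.25, chain 54/12 = 4.5.
Overall: 4 × 0.66667 × 2.25 × 4.5 = 27.

27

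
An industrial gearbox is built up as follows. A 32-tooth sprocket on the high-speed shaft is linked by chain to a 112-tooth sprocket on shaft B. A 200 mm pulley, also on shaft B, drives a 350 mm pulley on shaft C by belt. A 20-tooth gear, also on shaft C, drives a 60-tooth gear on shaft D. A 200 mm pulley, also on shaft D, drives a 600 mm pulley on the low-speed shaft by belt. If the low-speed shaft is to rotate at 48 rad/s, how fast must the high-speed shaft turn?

Overall ratio R = 3.5 × 1.75 × 3 × 3 = 55.125.
Required input speed = output speed × R = 48 × 55.125 = 2646 rad/s.

2646 rad/s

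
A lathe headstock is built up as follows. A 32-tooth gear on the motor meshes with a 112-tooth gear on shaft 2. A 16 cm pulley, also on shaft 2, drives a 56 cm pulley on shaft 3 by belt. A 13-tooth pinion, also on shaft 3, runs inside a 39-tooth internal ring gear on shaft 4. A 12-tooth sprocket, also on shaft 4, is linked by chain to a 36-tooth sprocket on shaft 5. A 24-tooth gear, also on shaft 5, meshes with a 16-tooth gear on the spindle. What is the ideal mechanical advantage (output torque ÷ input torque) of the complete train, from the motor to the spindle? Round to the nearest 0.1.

73.5

Each stage contributes driven/driver: gear mesh 112/32 = 3.5, belt 56/16 = 3.5, internal gear 39/13 = 3, chain 36/12 = 3, gear mesh 16/24 = 0.66667.
Overall: 3.5 × 3.5 × 3 × 3 × 0.66667 = 73.5.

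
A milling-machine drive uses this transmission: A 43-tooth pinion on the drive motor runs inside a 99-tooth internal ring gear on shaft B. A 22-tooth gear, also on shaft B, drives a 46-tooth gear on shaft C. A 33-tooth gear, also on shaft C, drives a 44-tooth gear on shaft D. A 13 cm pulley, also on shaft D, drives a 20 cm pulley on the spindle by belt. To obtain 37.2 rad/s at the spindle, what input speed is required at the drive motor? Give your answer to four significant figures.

367.3 rad/s

Overall ratio R = 2.3023 × 2.0909 × 1.3333 × 1.5385 = 9.8748.
Required input speed = output speed × R = 37.2 × 9.8748 = 367.34 rad/s.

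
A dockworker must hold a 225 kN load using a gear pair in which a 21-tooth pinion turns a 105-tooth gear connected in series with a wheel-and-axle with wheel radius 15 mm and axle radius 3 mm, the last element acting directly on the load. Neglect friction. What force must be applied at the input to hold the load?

9 kN

Gear pair MA = 105/21 = 5.
Wheel-and-axle MA = R/r = 15/3 = 5.
Combined ideal MA = 5 × 5 = 25.
Effort = load / MA = 225 / 25 = 9 kN.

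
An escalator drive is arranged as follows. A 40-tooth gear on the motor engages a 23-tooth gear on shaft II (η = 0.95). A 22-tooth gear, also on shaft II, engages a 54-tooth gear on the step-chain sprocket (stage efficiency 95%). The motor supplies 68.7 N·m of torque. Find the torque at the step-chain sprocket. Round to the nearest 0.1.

Gear mesh: ratio = 23/40 = 0.575; torque at shaft II = 68.7 × 0.575 × 0.95 = 37.527 N·m.
Gear mesh: ratio = 54/22 = 2.4545; torque at the step-chain sprocket = 37.527 × 2.4545 × 0.95 = 87.507 N·m.

87.5 N·m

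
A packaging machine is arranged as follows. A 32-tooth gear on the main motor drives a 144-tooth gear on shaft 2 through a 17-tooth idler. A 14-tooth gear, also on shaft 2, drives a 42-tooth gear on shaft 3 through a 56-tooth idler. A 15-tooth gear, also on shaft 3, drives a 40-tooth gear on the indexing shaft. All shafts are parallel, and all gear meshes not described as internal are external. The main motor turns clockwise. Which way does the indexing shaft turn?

anticlockwise

the main motor → shaft 2: driver → idler → driven is 2 external meshes, 2 reversals → CW.
shaft 2 → shaft 3: driver → idler → driven is 2 external meshes, 2 reversals → CW.
shaft 3 → the indexing shaft: external mesh, 1 reversal → CCW.
5 reversals in total — an odd number — so the indexing shaft turns opposite to the main motor.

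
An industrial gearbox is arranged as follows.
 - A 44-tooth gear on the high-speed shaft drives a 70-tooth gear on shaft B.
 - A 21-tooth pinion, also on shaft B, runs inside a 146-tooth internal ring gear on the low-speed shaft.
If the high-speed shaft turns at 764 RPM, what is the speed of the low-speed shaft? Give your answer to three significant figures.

gear mesh 70/44 = 1.5909 → 764/1.5909 = 480.23 RPM
internal gear 146/21 = 6.9524 → 480.23/6.9524 = 69.074 RPM

69.1 RPM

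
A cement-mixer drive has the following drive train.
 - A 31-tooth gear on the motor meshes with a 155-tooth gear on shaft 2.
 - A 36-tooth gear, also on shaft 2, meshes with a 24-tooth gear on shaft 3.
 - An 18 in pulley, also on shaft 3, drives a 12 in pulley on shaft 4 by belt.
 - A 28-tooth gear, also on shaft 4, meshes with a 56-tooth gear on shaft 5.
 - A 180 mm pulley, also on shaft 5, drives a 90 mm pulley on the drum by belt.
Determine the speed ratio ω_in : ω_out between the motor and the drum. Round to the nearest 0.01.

Each stage contributes driven/driver: gear mesh 155/31 = 5, gear mesh 24/36 = 0.66667, belt 12/18 = 0.66667, gear mesh 56/28 = 2, belt 90/180 = 0.5.
Overall: 5 × 0.66667 × 0.66667 × 2 × 0.5 = 2.2222.

2.22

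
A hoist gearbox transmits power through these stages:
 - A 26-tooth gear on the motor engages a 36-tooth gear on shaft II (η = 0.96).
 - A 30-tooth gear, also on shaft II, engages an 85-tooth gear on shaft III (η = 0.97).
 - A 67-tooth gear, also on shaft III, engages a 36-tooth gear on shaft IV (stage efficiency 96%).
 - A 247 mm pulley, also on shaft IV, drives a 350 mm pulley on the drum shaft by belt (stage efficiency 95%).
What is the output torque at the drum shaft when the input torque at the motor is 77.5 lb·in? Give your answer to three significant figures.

gear mesh 36/26 = 1.3846 → τ = 77.5·1.3846·0.96 = 103.02 lb·in
gear mesh 85/30 = 2.8333 → τ = 103.02·2.8333·0.97 = 283.12 lb·in
gear mesh 36/67 = 0.53731 → τ = 283.12·0.53731·0.96 = 146.04 lb·in
belt 350/247 = 1.417 → τ = 146.04·1.417·0.95 = 196.59 lb·in

197 lb·in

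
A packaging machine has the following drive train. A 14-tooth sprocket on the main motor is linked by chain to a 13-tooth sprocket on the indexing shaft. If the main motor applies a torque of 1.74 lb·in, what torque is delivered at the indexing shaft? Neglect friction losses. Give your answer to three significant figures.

Chain: ratio = 13/14 = 0.92857; torque at the indexing shaft = 1.74 × 0.92857 = 1.6157 lb·in.

1.62 lb·in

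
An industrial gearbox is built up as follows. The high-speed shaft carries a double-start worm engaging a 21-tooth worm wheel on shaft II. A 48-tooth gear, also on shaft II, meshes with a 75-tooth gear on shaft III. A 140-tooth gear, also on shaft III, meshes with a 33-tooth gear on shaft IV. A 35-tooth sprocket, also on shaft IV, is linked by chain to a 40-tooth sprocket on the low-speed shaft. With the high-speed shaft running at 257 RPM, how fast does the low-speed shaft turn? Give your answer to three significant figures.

58.1 RPM

the high-speed shaft → shaft II (worm, 21/2): 257 ÷ 10.5 = 24.476 RPM
shaft II → shaft III (gear mesh, 75/48): 24.476 ÷ 1.5625 = 15.665 RPM
shaft III → shaft IV (gear mesh, 33/140): 15.665 ÷ 0.23571 = 66.457 RPM
shaft IV → the low-speed shaft (chain, 40/35): 66.457 ÷ 1.1429 = 58.149 RPM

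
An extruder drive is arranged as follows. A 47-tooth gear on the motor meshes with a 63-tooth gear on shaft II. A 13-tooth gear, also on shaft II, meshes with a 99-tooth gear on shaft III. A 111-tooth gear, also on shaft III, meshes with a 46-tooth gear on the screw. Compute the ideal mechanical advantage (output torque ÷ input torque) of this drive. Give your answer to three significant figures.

Each stage contributes driven/driver: gear mesh 63/47 = 1.3404, gear mesh 99/13 = 7.6154, gear mesh 46/111 = 0.41441.
Overall: 1.3404 × 7.6154 × 0.41441 = 4.2303.

4.23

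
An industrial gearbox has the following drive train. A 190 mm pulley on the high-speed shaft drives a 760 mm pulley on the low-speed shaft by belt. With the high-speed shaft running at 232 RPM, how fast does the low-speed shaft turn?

Belt: ratio = 760/190 = 4, so the low-speed shaft turns at 232 / 4 = 58 RPM.

58 RPM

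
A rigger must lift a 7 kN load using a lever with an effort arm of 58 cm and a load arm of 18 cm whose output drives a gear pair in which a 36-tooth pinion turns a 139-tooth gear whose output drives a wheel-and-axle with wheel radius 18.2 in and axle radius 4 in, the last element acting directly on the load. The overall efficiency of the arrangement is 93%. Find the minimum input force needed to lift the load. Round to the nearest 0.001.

0.133 kN

Lever MA = effort arm / load arm = 58/18 = 3.2222.
Gear pair MA = 139/36 = 3.8611.
Wheel-and-axle MA = R/r = 18.2/4 = 4.55.
Combined ideal MA = 3.2222 × 3.8611 × 4.55 = 56.608.
Actual MA = 56.608 × 0.93 = 52.646.
Effort = load / actual MA = 7 / 52.646 = 0.13296 kN.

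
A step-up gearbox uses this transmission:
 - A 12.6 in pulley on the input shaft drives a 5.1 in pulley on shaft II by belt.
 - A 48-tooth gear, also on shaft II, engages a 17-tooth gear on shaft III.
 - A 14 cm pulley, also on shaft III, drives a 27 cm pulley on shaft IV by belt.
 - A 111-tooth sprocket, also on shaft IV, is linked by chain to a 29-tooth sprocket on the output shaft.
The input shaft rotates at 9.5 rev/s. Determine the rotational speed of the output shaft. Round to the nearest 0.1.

belt 5.1/12.6 = 0.40476 → 9.5/0.40476 = 23.471 rev/s
gear mesh 17/48 = 0.35417 → 23.471/0.35417 = 66.27 rev/s
belt 27/14 = 1.9286 → 66.27/1.9286 = 34.362 rev/s
chain 29/111 = 0.26126 → 34.362/0.26126 = 131.52 rev/s

131.5 rev/s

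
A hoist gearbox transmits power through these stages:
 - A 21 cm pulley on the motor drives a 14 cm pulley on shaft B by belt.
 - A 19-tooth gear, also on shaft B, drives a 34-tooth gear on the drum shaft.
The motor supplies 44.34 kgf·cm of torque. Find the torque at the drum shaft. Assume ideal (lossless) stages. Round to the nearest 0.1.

52.9 kgf·cm

After the belt (14/21): 44.34 × 0.66667 = 29.56 kgf·cm
After the gear mesh (34/19): 29.56 × 1.7895 = 52.897 kgf·cm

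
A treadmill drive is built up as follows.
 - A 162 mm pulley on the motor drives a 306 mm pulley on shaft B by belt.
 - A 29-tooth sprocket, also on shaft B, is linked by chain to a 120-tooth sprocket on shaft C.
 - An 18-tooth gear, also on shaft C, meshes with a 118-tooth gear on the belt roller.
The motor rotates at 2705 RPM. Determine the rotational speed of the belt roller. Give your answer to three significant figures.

belt 306/162 = 1.8889 → 2705/1.8889 = 1432.1 RPM
chain 120/29 = 4.1379 → 1432.1/4.1379 = 346.08 RPM
gear mesh 118/18 = 6.5556 → 346.08/6.5556 = 52.792 RPM

52.8 RPM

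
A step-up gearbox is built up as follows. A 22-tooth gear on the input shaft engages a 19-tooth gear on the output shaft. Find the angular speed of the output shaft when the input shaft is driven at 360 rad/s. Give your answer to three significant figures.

the input shaft → the output shaft (gear mesh, 19/22): 360 ÷ 0.86364 = 416.84 rad/s

417 rad/s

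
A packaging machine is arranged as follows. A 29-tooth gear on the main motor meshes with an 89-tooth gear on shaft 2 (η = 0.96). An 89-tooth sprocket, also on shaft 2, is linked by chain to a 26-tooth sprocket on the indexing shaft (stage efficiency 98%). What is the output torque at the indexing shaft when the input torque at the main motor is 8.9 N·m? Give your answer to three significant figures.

After the gear mesh (89/29): 8.9 × 3.069 × 0.96 = 26.221 N·m
After the chain (26/89): 26.221 × 0.29213 × 0.98 = 7.5069 N·m

7.51 N·m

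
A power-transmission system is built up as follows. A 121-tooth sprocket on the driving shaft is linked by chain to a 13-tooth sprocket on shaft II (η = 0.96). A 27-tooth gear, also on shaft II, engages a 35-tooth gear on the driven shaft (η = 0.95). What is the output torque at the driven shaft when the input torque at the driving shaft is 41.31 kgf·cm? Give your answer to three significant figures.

chain 13/121 = 0.10744 → τ = 41.31·0.10744·0.96 = 4.2607 kgf·cm
gear mesh 35/27 = 1.2963 → τ = 4.2607·1.2963·0.95 = 5.247 kgf·cm

5.25 kgf·cm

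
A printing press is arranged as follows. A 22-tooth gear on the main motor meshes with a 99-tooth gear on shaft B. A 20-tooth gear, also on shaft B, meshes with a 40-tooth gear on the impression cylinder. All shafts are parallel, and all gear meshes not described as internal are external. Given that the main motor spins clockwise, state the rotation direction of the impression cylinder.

clockwise

the main motor → shaft B: external mesh, 1 reversal → CCW.
shaft B → the impression cylinder: external mesh, 1 reversal → CW.
2 reversals in total — an even number — so the impression cylinder turns the same way as the main motor.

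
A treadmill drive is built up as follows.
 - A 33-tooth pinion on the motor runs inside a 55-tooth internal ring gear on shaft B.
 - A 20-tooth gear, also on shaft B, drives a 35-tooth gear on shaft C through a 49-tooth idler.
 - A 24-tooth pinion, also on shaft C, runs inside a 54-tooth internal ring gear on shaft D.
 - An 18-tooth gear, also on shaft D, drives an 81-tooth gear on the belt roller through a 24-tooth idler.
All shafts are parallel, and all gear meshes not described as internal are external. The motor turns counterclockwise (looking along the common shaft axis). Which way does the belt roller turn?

the motor → shaft B: internal mesh, same direction → CCW.
shaft B → shaft C: driver → idler → driven is 2 external meshes, 2 reversals → CCW.
shaft C → shaft D: internal mesh, same direction → CCW.
shaft D → the belt roller: driver → idler → driven is 2 external meshes, 2 reversals → CCW.
4 reversals in total — an even number — so the belt roller turns the same way as the motor.

counterclockwise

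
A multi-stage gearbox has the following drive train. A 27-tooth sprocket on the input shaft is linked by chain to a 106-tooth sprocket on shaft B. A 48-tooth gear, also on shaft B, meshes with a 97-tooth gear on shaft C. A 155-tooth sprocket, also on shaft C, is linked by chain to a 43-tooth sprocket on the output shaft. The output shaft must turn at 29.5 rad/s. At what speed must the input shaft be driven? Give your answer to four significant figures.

Overall ratio R = 3.9259 × 2.0208 × 0.27742 = 2.2009.
Required input speed = output speed × R = 29.5 × 2.2009 = 64.928 rad/s.

64.93 rad/s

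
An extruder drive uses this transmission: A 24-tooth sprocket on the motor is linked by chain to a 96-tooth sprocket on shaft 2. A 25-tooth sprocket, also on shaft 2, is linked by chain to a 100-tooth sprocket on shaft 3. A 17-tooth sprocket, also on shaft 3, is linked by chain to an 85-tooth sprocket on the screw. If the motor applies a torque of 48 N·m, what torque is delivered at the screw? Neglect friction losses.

After the chain (96/24): 48 × 4 = 192 N·m
After the chain (100/25): 192 × 4 = 768 N·m
After the chain (85/17): 768 × 5 = 3840 N·m

3840 N·m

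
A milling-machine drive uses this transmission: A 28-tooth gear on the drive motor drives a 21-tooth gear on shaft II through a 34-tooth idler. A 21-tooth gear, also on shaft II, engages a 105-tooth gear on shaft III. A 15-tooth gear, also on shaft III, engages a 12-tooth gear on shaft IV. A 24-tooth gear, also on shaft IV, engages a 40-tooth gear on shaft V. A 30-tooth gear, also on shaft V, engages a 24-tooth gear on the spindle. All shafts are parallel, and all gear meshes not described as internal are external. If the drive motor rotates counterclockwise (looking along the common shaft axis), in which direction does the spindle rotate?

counterclockwise

the drive motor → shaft II: driver → idler → driven is 2 external meshes, 2 reversals → CCW.
shaft II → shaft III: external mesh, 1 reversal → CW.
shaft III → shaft IV: external mesh, 1 reversal → CCW.
shaft IV → shaft V: external mesh, 1 reversal → CW.
shaft V → the spindle: external mesh, 1 reversal → CCW.
6 reversals in total — an even number — so the spindle turns the same way as the drive motor.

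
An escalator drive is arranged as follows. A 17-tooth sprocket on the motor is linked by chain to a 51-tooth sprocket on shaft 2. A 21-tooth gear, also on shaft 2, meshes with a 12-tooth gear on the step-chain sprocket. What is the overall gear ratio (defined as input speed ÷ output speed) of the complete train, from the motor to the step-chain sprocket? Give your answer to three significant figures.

Each stage contributes driven/driver: chain 51/17 = 3, gear mesh 12/21 = 0.57143.
Overall: 3 × 0.57143 = 1.7143.

1.71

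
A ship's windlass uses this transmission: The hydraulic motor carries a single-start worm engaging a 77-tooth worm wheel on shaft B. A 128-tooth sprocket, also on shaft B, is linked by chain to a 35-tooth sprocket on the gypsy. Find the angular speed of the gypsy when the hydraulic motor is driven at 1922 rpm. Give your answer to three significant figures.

91.3 rpm

Worm: ratio = 77/1 = 77, so shaft B turns at 1922 / 77 = 24.961 rpm.
Chain: ratio = 35/128 = 0.27344, so the gypsy turns at 24.961 / 0.27344 = 91.286 rpm.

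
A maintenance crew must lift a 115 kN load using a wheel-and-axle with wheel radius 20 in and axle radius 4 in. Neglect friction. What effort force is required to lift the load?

Wheel-and-axle MA = R/r = 20/4 = 5.
Effort = load / MA = 115 / 5 = 23 kN.

23 kN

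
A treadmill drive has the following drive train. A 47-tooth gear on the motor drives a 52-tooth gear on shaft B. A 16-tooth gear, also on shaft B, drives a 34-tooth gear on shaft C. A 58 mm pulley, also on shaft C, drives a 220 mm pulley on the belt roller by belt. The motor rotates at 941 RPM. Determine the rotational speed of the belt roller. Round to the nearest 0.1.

the motor → shaft B (gear mesh, 52/47): 941 ÷ 1.1064 = 850.52 RPM
shaft B → shaft C (gear mesh, 34/16): 850.52 ÷ 2.125 = 400.24 RPM
shaft C → the belt roller (belt, 220/58): 400.24 ÷ 3.7931 = 105.52 RPM

105.5 RPM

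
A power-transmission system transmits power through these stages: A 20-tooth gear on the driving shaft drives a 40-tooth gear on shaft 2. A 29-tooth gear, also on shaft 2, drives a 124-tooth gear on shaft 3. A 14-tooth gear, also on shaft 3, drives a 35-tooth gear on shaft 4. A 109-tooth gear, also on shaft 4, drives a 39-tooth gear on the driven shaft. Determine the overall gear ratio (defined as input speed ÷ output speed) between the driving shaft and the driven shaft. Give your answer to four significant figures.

7.649

Each stage contributes driven/driver: gear mesh 40/20 = 2, gear mesh 124/29 = 4.2759, gear mesh 35/14 = 2.5, gear mesh 39/109 = 0.3578.
Overall: 2 × 4.2759 × 2.5 × 0.3578 = 7.6495.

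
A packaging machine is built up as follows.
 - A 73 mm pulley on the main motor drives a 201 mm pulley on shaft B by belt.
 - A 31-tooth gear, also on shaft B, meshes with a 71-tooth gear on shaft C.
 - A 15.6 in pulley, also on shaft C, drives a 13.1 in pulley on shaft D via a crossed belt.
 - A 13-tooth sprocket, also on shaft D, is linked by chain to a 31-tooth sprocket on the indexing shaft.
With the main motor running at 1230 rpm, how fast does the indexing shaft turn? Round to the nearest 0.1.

97.4 rpm

the main motor → shaft B (belt, 201/73): 1230 ÷ 2.7534 = 446.72 rpm
shaft B → shaft C (gear mesh, 71/31): 446.72 ÷ 2.2903 = 195.05 rpm
shaft C → shaft D (belt, 13.1/15.6): 195.05 ÷ 0.83974 = 232.27 rpm
shaft D → the indexing shaft (chain, 31/13): 232.27 ÷ 2.3846 = 97.403 rpm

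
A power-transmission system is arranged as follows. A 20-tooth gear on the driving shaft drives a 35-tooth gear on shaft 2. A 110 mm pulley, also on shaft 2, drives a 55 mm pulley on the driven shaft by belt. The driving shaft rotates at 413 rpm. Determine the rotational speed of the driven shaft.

gear mesh 35/20 = 1.75 → 413/1.75 = 236 rpm
belt 55/110 = 0.5 → 236/0.5 = 472 rpm

472 rpm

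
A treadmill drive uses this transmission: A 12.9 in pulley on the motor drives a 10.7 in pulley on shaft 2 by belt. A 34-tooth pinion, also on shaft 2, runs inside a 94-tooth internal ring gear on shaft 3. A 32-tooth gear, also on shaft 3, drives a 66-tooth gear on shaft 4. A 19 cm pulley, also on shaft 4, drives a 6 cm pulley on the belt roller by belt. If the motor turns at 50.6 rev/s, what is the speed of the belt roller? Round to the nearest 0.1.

the motor → shaft 2 (belt, 10.7/12.9): 50.6 ÷ 0.82946 = 61.004 rev/s
shaft 2 → shaft 3 (internal gear, 94/34): 61.004 ÷ 2.7647 = 22.065 rev/s
shaft 3 → shaft 4 (gear mesh, 66/32): 22.065 ÷ 2.0625 = 10.698 rev/s
shaft 4 → the belt roller (belt, 6/19): 10.698 ÷ 0.31579 = 33.878 rev/s

33.9 rev/s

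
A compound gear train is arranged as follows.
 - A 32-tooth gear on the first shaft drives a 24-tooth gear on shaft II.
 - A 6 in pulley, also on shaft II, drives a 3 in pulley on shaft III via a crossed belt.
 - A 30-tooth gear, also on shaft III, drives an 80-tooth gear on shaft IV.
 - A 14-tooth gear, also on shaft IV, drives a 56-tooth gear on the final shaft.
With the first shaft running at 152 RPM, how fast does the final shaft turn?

Gear mesh: ratio = 24/32 = 0.75, so shaft II turns at 152 / 0.75 = 202.67 RPM.
Belt: ratio = 3/6 = 0.5, so shaft III turns at 202.67 / 0.5 = 405.33 RPM.
Gear mesh: ratio = 80/30 = 2.6667, so shaft IV turns at 405.33 / 2.6667 = 152 RPM.
Gear mesh: ratio = 56/14 = 4, so the final shaft turns at 152 / 4 = 38 RPM.

38 RPM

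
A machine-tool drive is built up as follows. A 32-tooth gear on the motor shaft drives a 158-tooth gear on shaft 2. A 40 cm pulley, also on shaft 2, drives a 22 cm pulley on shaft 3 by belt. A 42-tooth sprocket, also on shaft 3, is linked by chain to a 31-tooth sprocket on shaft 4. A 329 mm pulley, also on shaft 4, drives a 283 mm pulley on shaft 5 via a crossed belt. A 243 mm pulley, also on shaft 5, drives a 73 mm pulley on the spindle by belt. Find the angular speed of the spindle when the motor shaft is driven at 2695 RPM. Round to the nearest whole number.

5203 RPM

Gear mesh: ratio = 158/32 = 4.9375, so shaft 2 turns at 2695 / 4.9375 = 545.82 RPM.
Belt: ratio = 22/40 = 0.55, so shaft 3 turns at 545.82 / 0.55 = 992.41 RPM.
Chain: ratio = 31/42 = 0.7381, so shaft 4 turns at 992.41 / 0.7381 = 1344.5 RPM.
Belt: ratio = 283/329 = 0.86018, so shaft 5 turns at 1344.5 / 0.86018 = 1563.1 RPM.
Belt: ratio = 73/243 = 0.30041, so the spindle turns at 1563.1 / 0.30041 = 5203.2 RPM.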